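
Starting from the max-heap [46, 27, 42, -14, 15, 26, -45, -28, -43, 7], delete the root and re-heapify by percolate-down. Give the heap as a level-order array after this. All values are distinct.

[42, 27, 26, -14, 15, 7, -45, -28, -43]

remove root 46; move last element 7 to root → [7, 27, 42, -14, 15, 26, -45, -28, -43]
7 vs larger child 42 at index 2, swap → [42, 27, 7, -14, 15, 26, -45, -28, -43]
7 vs larger child 26 at index 5, swap → [42, 27, 26, -14, 15, 7, -45, -28, -43]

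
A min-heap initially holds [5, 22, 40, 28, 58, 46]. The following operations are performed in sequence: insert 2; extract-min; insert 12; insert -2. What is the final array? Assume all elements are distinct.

[-2, 5, 12, 22, 58, 46, 40, 28]

insert 2:
  append 2 at index 6 → [5, 22, 40, 28, 58, 46, 2]
  2 < parent 40 at index 2, swap → [5, 22, 2, 28, 58, 46, 40]
  2 < parent 5 at index 0, swap → [2, 22, 5, 28, 58, 46, 40]
extract-min → returns 2:
  remove root 2; move last element 40 to root → [40, 22, 5, 28, 58, 46]
  40 vs smaller child 5 at index 2, swap → [5, 22, 40, 28, 58, 46]
insert 12:
  append 12 at index 6 → [5, 22, 40, 28, 58, 46, 12]
  12 < parent 40 at index 2, swap → [5, 22, 12, 28, 58, 46, 40]
insert -2:
  append -2 at index 7 → [5, 22, 12, 28, 58, 46, 40, -2]
  -2 < parent 28 at index 3, swap → [5, 22, 12, -2, 58, 46, 40, 28]
  -2 < parent 22 at index 1, swap → [5, -2, 12, 22, 58, 46, 40, 28]
  -2 < parent 5 at index 0, swap → [-2, 5, 12, 22, 58, 46, 40, 28]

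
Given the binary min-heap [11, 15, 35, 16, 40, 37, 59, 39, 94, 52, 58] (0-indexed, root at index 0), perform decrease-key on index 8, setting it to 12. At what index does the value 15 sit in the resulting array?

3

set index 8 from 94 to 12 → [11, 15, 35, 16, 40, 37, 59, 39, 12, 52, 58]
12 < parent 16 at index 3, swap → [11, 15, 35, 12, 40, 37, 59, 39, 16, 52, 58]
12 < parent 15 at index 1, swap → [11, 12, 35, 15, 40, 37, 59, 39, 16, 52, 58]
resulting array: [11, 12, 35, 15, 40, 37, 59, 39, 16, 52, 58]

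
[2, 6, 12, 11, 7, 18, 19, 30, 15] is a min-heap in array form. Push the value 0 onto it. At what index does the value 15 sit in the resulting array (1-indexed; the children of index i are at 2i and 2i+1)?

append 0 at index 10 → [2, 6, 12, 11, 7, 18, 19, 30, 15, 0]
0 < parent 7 at index 5, swap → [2, 6, 12, 11, 0, 18, 19, 30, 15, 7]
0 < parent 6 at index 2, swap → [2, 0, 12, 11, 6, 18, 19, 30, 15, 7]
0 < parent 2 at index 1, swap → [0, 2, 12, 11, 6, 18, 19, 30, 15, 7]
resulting array: [0, 2, 12, 11, 6, 18, 19, 30, 15, 7]

9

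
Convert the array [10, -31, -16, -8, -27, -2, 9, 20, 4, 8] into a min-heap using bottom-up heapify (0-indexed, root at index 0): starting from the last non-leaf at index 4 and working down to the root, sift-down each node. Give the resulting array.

sift down from index 4: already satisfies heap property
sift down from index 3: already satisfies heap property
sift down from index 2: already satisfies heap property
sift down from index 1: already satisfies heap property
sift down from index 0:
  10 vs smaller child -31 at index 1, swap → [-31, 10, -16, -8, -27, -2, 9, 20, 4, 8]
  10 vs smaller child -27 at index 4, swap → [-31, -27, -16, -8, 10, -2, 9, 20, 4, 8]
  10 vs only child 8 at index 9, swap → [-31, -27, -16, -8, 8, -2, 9, 20, 4, 10]

[-31, -27, -16, -8, 8, -2, 9, 20, 4, 10]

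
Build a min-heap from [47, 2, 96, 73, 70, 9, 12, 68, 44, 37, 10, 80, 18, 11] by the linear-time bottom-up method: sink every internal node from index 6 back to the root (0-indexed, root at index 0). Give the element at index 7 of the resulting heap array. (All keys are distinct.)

sift down from index 6:
  12 vs only child 11 at index 13, swap → [47, 2, 96, 73, 70, 9, 11, 68, 44, 37, 10, 80, 18, 12]
sift down from index 5: already satisfies heap property
sift down from index 4:
  70 vs smaller child 10 at index 10, swap → [47, 2, 96, 73, 10, 9, 11, 68, 44, 37, 70, 80, 18, 12]
sift down from index 3:
  73 vs smaller child 44 at index 8, swap → [47, 2, 96, 44, 10, 9, 11, 68, 73, 37, 70, 80, 18, 12]
sift down from index 2:
  96 vs smaller child 9 at index 5, swap → [47, 2, 9, 44, 10, 96, 11, 68, 73, 37, 70, 80, 18, 12]
  96 vs smaller child 18 at index 12, swap → [47, 2, 9, 44, 10, 18, 11, 68, 73, 37, 70, 80, 96, 12]
sift down from index 1: already satisfies heap property
sift down from index 0:
  47 vs smaller child 2 at index 1, swap → [2, 47, 9, 44, 10, 18, 11, 68, 73, 37, 70, 80, 96, 12]
  47 vs smaller child 10 at index 4, swap → [2, 10, 9, 44, 47, 18, 11, 68, 73, 37, 70, 80, 96, 12]
  47 vs smaller child 37 at index 9, swap → [2, 10, 9, 44, 37, 18, 11, 68, 73, 47, 70, 80, 96, 12]
resulting array: [2, 10, 9, 44, 37, 18, 11, 68, 73, 47, 70, 80, 96, 12]

68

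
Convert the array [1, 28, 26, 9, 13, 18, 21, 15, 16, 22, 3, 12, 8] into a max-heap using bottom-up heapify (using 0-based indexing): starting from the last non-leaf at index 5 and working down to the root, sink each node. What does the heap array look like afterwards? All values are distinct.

[28, 22, 26, 16, 13, 18, 21, 15, 9, 1, 3, 12, 8]

sift down from index 5: already satisfies heap property
sift down from index 4:
  13 vs larger child 22 at index 9, swap → [1, 28, 26, 9, 22, 18, 21, 15, 16, 13, 3, 12, 8]
sift down from index 3:
  9 vs larger child 16 at index 8, swap → [1, 28, 26, 16, 22, 18, 21, 15, 9, 13, 3, 12, 8]
sift down from index 2: already satisfies heap property
sift down from index 1: already satisfies heap property
sift down from index 0:
  1 vs larger child 28 at index 1, swap → [28, 1, 26, 16, 22, 18, 21, 15, 9, 13, 3, 12, 8]
  1 vs larger child 22 at index 4, swap → [28, 22, 26, 16, 1, 18, 21, 15, 9, 13, 3, 12, 8]
  1 vs larger child 13 at index 9, swap → [28, 22, 26, 16, 13, 18, 21, 15, 9, 1, 3, 12, 8]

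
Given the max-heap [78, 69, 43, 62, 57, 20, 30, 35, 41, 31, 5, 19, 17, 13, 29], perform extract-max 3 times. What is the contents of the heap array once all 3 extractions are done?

extract-max #1 returns 78:
  remove root 78; move last element 29 to root → [29, 69, 43, 62, 57, 20, 30, 35, 41, 31, 5, 19, 17, 13]
  29 vs larger child 69 at index 1, swap → [69, 29, 43, 62, 57, 20, 30, 35, 41, 31, 5, 19, 17, 13]
  29 vs larger child 62 at index 3, swap → [69, 62, 43, 29, 57, 20, 30, 35, 41, 31, 5, 19, 17, 13]
  29 vs larger child 41 at index 8, swap → [69, 62, 43, 41, 57, 20, 30, 35, 29, 31, 5, 19, 17, 13]
extract-max #2 returns 69:
  remove root 69; move last element 13 to root → [13, 62, 43, 41, 57, 20, 30, 35, 29, 31, 5, 19, 17]
  13 vs larger child 62 at index 1, swap → [62, 13, 43, 41, 57, 20, 30, 35, 29, 31, 5, 19, 17]
  13 vs larger child 57 at index 4, swap → [62, 57, 43, 41, 13, 20, 30, 35, 29, 31, 5, 19, 17]
  13 vs larger child 31 at index 9, swap → [62, 57, 43, 41, 31, 20, 30, 35, 29, 13, 5, 19, 17]
extract-max #3 returns 62:
  remove root 62; move last element 17 to root → [17, 57, 43, 41, 31, 20, 30, 35, 29, 13, 5, 19]
  17 vs larger child 57 at index 1, swap → [57, 17, 43, 41, 31, 20, 30, 35, 29, 13, 5, 19]
  17 vs larger child 41 at index 3, swap → [57, 41, 43, 17, 31, 20, 30, 35, 29, 13, 5, 19]
  17 vs larger child 35 at index 7, swap → [57, 41, 43, 35, 31, 20, 30, 17, 29, 13, 5, 19]

[57, 41, 43, 35, 31, 20, 30, 17, 29, 13, 5, 19]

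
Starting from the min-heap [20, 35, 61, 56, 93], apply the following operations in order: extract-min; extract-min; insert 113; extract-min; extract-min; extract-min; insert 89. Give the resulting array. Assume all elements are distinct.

extract-min → returns 20:
  remove root 20; move last element 93 to root → [93, 35, 61, 56]
  93 vs smaller child 35 at index 1, swap → [35, 93, 61, 56]
  93 vs only child 56 at index 3, swap → [35, 56, 61, 93]
extract-min → returns 35:
  remove root 35; move last element 93 to root → [93, 56, 61]
  93 vs smaller child 56 at index 1, swap → [56, 93, 61]
insert 113:
  append 113 at index 3 → [56, 93, 61, 113] (no swap needed)
extract-min → returns 56:
  remove root 56; move last element 113 to root → [113, 93, 61]
  113 vs smaller child 61 at index 2, swap → [61, 93, 113]
extract-min → returns 61:
  remove root 61; move last element 113 to root → [113, 93]
  113 vs only child 93 at index 1, swap → [93, 113]
extract-min → returns 93:
  remove root 93; move last element 113 to root → [113] (no swap needed)
insert 89:
  append 89 at index 1 → [113, 89]
  89 < parent 113 at index 0, swap → [89, 113]

[89, 113]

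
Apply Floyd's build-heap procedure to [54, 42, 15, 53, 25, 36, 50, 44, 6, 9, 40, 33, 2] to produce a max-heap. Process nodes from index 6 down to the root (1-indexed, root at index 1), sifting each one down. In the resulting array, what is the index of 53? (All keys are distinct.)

2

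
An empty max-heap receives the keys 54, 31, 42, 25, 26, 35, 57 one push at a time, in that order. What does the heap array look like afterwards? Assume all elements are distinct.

Insert 54:
  append 54 at index 0 → [54] (no swap needed)
Insert 31:
  append 31 at index 1 → [54, 31] (no swap needed)
Insert 42:
  append 42 at index 2 → [54, 31, 42] (no swap needed)
Insert 25:
  append 25 at index 3 → [54, 31, 42, 25] (no swap needed)
Insert 26:
  append 26 at index 4 → [54, 31, 42, 25, 26] (no swap needed)
Insert 35:
  append 35 at index 5 → [54, 31, 42, 25, 26, 35] (no swap needed)
Insert 57:
  append 57 at index 6 → [54, 31, 42, 25, 26, 35, 57]
  57 > parent 42 at index 2, swap → [54, 31, 57, 25, 26, 35, 42]
  57 > parent 54 at index 0, swap → [57, 31, 54, 25, 26, 35, 42]

[57, 31, 54, 25, 26, 35, 42]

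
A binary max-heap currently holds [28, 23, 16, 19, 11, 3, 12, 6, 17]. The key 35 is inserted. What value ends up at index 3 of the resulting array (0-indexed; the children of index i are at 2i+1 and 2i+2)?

19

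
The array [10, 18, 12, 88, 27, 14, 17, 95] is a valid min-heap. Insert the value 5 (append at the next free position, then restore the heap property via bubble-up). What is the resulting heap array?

append 5 at index 8 → [10, 18, 12, 88, 27, 14, 17, 95, 5]
5 < parent 88 at index 3, swap → [10, 18, 12, 5, 27, 14, 17, 95, 88]
5 < parent 18 at index 1, swap → [10, 5, 12, 18, 27, 14, 17, 95, 88]
5 < parent 10 at index 0, swap → [5, 10, 12, 18, 27, 14, 17, 95, 88]

[5, 10, 12, 18, 27, 14, 17, 95, 88]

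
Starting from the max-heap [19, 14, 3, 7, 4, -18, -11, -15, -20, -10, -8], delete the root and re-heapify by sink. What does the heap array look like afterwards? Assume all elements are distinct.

[14, 7, 3, -8, 4, -18, -11, -15, -20, -10]

remove root 19; move last element -8 to root → [-8, 14, 3, 7, 4, -18, -11, -15, -20, -10]
-8 vs larger child 14 at index 1, swap → [14, -8, 3, 7, 4, -18, -11, -15, -20, -10]
-8 vs larger child 7 at index 3, swap → [14, 7, 3, -8, 4, -18, -11, -15, -20, -10]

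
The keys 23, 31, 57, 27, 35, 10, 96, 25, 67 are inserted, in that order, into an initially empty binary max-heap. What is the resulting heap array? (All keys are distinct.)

[96, 67, 57, 35, 27, 10, 31, 23, 25]

Insert 23:
  append 23 at index 0 → [23] (no swap needed)
Insert 31:
  append 31 at index 1 → [23, 31]
  31 > parent 23 at index 0, swap → [31, 23]
Insert 57:
  append 57 at index 2 → [31, 23, 57]
  57 > parent 31 at index 0, swap → [57, 23, 31]
Insert 27:
  append 27 at index 3 → [57, 23, 31, 27]
  27 > parent 23 at index 1, swap → [57, 27, 31, 23]
Insert 35:
  append 35 at index 4 → [57, 27, 31, 23, 35]
  35 > parent 27 at index 1, swap → [57, 35, 31, 23, 27]
Insert 10:
  append 10 at index 5 → [57, 35, 31, 23, 27, 10] (no swap needed)
Insert 96:
  append 96 at index 6 → [57, 35, 31, 23, 27, 10, 96]
  96 > parent 31 at index 2, swap → [57, 35, 96, 23, 27, 10, 31]
  96 > parent 57 at index 0, swap → [96, 35, 57, 23, 27, 10, 31]
Insert 25:
  append 25 at index 7 → [96, 35, 57, 23, 27, 10, 31, 25]
  25 > parent 23 at index 3, swap → [96, 35, 57, 25, 27, 10, 31, 23]
Insert 67:
  append 67 at index 8 → [96, 35, 57, 25, 27, 10, 31, 23, 67]
  67 > parent 25 at index 3, swap → [96, 35, 57, 67, 27, 10, 31, 23, 25]
  67 > parent 35 at index 1, swap → [96, 67, 57, 35, 27, 10, 31, 23, 25]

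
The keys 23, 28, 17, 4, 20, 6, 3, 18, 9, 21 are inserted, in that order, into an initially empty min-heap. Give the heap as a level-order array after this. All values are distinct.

[3, 9, 4, 17, 20, 23, 6, 28, 18, 21]

Insert 23:
  append 23 at index 0 → [23] (no swap needed)
Insert 28:
  append 28 at index 1 → [23, 28] (no swap needed)
Insert 17:
  append 17 at index 2 → [23, 28, 17]
  17 < parent 23 at index 0, swap → [17, 28, 23]
Insert 4:
  append 4 at index 3 → [17, 28, 23, 4]
  4 < parent 28 at index 1, swap → [17, 4, 23, 28]
  4 < parent 17 at index 0, swap → [4, 17, 23, 28]
Insert 20:
  append 20 at index 4 → [4, 17, 23, 28, 20] (no swap needed)
Insert 6:
  append 6 at index 5 → [4, 17, 23, 28, 20, 6]
  6 < parent 23 at index 2, swap → [4, 17, 6, 28, 20, 23]
Insert 3:
  append 3 at index 6 → [4, 17, 6, 28, 20, 23, 3]
  3 < parent 6 at index 2, swap → [4, 17, 3, 28, 20, 23, 6]
  3 < parent 4 at index 0, swap → [3, 17, 4, 28, 20, 23, 6]
Insert 18:
  append 18 at index 7 → [3, 17, 4, 28, 20, 23, 6, 18]
  18 < parent 28 at index 3, swap → [3, 17, 4, 18, 20, 23, 6, 28]
Insert 9:
  append 9 at index 8 → [3, 17, 4, 18, 20, 23, 6, 28, 9]
  9 < parent 18 at index 3, swap → [3, 17, 4, 9, 20, 23, 6, 28, 18]
  9 < parent 17 at index 1, swap → [3, 9, 4, 17, 20, 23, 6, 28, 18]
Insert 21:
  append 21 at index 9 → [3, 9, 4, 17, 20, 23, 6, 28, 18, 21] (no swap needed)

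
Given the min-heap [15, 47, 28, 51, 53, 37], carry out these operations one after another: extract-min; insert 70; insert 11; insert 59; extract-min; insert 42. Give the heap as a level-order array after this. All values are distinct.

extract-min → returns 15:
  remove root 15; move last element 37 to root → [37, 47, 28, 51, 53]
  37 vs smaller child 28 at index 2, swap → [28, 47, 37, 51, 53]
insert 70:
  append 70 at index 5 → [28, 47, 37, 51, 53, 70] (no swap needed)
insert 11:
  append 11 at index 6 → [28, 47, 37, 51, 53, 70, 11]
  11 < parent 37 at index 2, swap → [28, 47, 11, 51, 53, 70, 37]
  11 < parent 28 at index 0, swap → [11, 47, 28, 51, 53, 70, 37]
insert 59:
  append 59 at index 7 → [11, 47, 28, 51, 53, 70, 37, 59] (no swap needed)
extract-min → returns 11:
  remove root 11; move last element 59 to root → [59, 47, 28, 51, 53, 70, 37]
  59 vs smaller child 28 at index 2, swap → [28, 47, 59, 51, 53, 70, 37]
  59 vs smaller child 37 at index 6, swap → [28, 47, 37, 51, 53, 70, 59]
insert 42:
  append 42 at index 7 → [28, 47, 37, 51, 53, 70, 59, 42]
  42 < parent 51 at index 3, swap → [28, 47, 37, 42, 53, 70, 59, 51]
  42 < parent 47 at index 1, swap → [28, 42, 37, 47, 53, 70, 59, 51]

[28, 42, 37, 47, 53, 70, 59, 51]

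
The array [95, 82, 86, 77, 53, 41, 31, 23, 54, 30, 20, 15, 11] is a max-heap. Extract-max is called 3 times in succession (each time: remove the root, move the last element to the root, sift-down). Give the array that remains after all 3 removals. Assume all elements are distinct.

extract-max #1 returns 95:
  remove root 95; move last element 11 to root → [11, 82, 86, 77, 53, 41, 31, 23, 54, 30, 20, 15]
  11 vs larger child 86 at index 2, swap → [86, 82, 11, 77, 53, 41, 31, 23, 54, 30, 20, 15]
  11 vs larger child 41 at index 5, swap → [86, 82, 41, 77, 53, 11, 31, 23, 54, 30, 20, 15]
  11 vs only child 15 at index 11, swap → [86, 82, 41, 77, 53, 15, 31, 23, 54, 30, 20, 11]
extract-max #2 returns 86:
  remove root 86; move last element 11 to root → [11, 82, 41, 77, 53, 15, 31, 23, 54, 30, 20]
  11 vs larger child 82 at index 1, swap → [82, 11, 41, 77, 53, 15, 31, 23, 54, 30, 20]
  11 vs larger child 77 at index 3, swap → [82, 77, 41, 11, 53, 15, 31, 23, 54, 30, 20]
  11 vs larger child 54 at index 8, swap → [82, 77, 41, 54, 53, 15, 31, 23, 11, 30, 20]
extract-max #3 returns 82:
  remove root 82; move last element 20 to root → [20, 77, 41, 54, 53, 15, 31, 23, 11, 30]
  20 vs larger child 77 at index 1, swap → [77, 20, 41, 54, 53, 15, 31, 23, 11, 30]
  20 vs larger child 54 at index 3, swap → [77, 54, 41, 20, 53, 15, 31, 23, 11, 30]
  20 vs larger child 23 at index 7, swap → [77, 54, 41, 23, 53, 15, 31, 20, 11, 30]

[77, 54, 41, 23, 53, 15, 31, 20, 11, 30]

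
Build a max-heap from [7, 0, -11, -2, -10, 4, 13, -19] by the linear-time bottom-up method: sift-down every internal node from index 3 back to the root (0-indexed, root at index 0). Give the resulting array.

sift down from index 3: already satisfies heap property
sift down from index 2:
  -11 vs larger child 13 at index 6, swap → [7, 0, 13, -2, -10, 4, -11, -19]
sift down from index 1: already satisfies heap property
sift down from index 0:
  7 vs larger child 13 at index 2, swap → [13, 0, 7, -2, -10, 4, -11, -19]

[13, 0, 7, -2, -10, 4, -11, -19]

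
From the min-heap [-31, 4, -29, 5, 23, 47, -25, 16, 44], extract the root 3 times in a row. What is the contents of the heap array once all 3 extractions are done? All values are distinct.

[4, 5, 16, 44, 23, 47]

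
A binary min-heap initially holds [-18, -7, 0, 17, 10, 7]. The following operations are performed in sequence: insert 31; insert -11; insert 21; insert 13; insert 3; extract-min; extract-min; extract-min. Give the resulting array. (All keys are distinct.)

insert 31:
  append 31 at index 6 → [-18, -7, 0, 17, 10, 7, 31] (no swap needed)
insert -11:
  append -11 at index 7 → [-18, -7, 0, 17, 10, 7, 31, -11]
  -11 < parent 17 at index 3, swap → [-18, -7, 0, -11, 10, 7, 31, 17]
  -11 < parent -7 at index 1, swap → [-18, -11, 0, -7, 10, 7, 31, 17]
insert 21:
  append 21 at index 8 → [-18, -11, 0, -7, 10, 7, 31, 17, 21] (no swap needed)
insert 13:
  append 13 at index 9 → [-18, -11, 0, -7, 10, 7, 31, 17, 21, 13] (no swap needed)
insert 3:
  append 3 at index 10 → [-18, -11, 0, -7, 10, 7, 31, 17, 21, 13, 3]
  3 < parent 10 at index 4, swap → [-18, -11, 0, -7, 3, 7, 31, 17, 21, 13, 10]
extract-min → returns -18:
  remove root -18; move last element 10 to root → [10, -11, 0, -7, 3, 7, 31, 17, 21, 13]
  10 vs smaller child -11 at index 1, swap → [-11, 10, 0, -7, 3, 7, 31, 17, 21, 13]
  10 vs smaller child -7 at index 3, swap → [-11, -7, 0, 10, 3, 7, 31, 17, 21, 13]
extract-min → returns -11:
  remove root -11; move last element 13 to root → [13, -7, 0, 10, 3, 7, 31, 17, 21]
  13 vs smaller child -7 at index 1, swap → [-7, 13, 0, 10, 3, 7, 31, 17, 21]
  13 vs smaller child 3 at index 4, swap → [-7, 3, 0, 10, 13, 7, 31, 17, 21]
extract-min → returns -7:
  remove root -7; move last element 21 to root → [21, 3, 0, 10, 13, 7, 31, 17]
  21 vs smaller child 0 at index 2, swap → [0, 3, 21, 10, 13, 7, 31, 17]
  21 vs smaller child 7 at index 5, swap → [0, 3, 7, 10, 13, 21, 31, 17]

[0, 3, 7, 10, 13, 21, 31, 17]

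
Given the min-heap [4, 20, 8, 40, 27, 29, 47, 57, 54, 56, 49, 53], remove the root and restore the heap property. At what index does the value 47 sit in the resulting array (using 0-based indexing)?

remove root 4; move last element 53 to root → [53, 20, 8, 40, 27, 29, 47, 57, 54, 56, 49]
53 vs smaller child 8 at index 2, swap → [8, 20, 53, 40, 27, 29, 47, 57, 54, 56, 49]
53 vs smaller child 29 at index 5, swap → [8, 20, 29, 40, 27, 53, 47, 57, 54, 56, 49]
resulting array: [8, 20, 29, 40, 27, 53, 47, 57, 54, 56, 49]

6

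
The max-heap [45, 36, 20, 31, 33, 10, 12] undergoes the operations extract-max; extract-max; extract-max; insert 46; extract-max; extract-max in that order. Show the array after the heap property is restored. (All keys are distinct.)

[20, 12, 10]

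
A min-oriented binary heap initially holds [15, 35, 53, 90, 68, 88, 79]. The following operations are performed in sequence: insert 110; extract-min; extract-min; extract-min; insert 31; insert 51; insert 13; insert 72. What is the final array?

[13, 31, 51, 72, 110, 79, 68, 90, 88]

insert 110:
  append 110 at index 7 → [15, 35, 53, 90, 68, 88, 79, 110] (no swap needed)
extract-min → returns 15:
  remove root 15; move last element 110 to root → [110, 35, 53, 90, 68, 88, 79]
  110 vs smaller child 35 at index 1, swap → [35, 110, 53, 90, 68, 88, 79]
  110 vs smaller child 68 at index 4, swap → [35, 68, 53, 90, 110, 88, 79]
extract-min → returns 35:
  remove root 35; move last element 79 to root → [79, 68, 53, 90, 110, 88]
  79 vs smaller child 53 at index 2, swap → [53, 68, 79, 90, 110, 88]
extract-min → returns 53:
  remove root 53; move last element 88 to root → [88, 68, 79, 90, 110]
  88 vs smaller child 68 at index 1, swap → [68, 88, 79, 90, 110]
insert 31:
  append 31 at index 5 → [68, 88, 79, 90, 110, 31]
  31 < parent 79 at index 2, swap → [68, 88, 31, 90, 110, 79]
  31 < parent 68 at index 0, swap → [31, 88, 68, 90, 110, 79]
insert 51:
  append 51 at index 6 → [31, 88, 68, 90, 110, 79, 51]
  51 < parent 68 at index 2, swap → [31, 88, 51, 90, 110, 79, 68]
insert 13:
  append 13 at index 7 → [31, 88, 51, 90, 110, 79, 68, 13]
  13 < parent 90 at index 3, swap → [31, 88, 51, 13, 110, 79, 68, 90]
  13 < parent 88 at index 1, swap → [31, 13, 51, 88, 110, 79, 68, 90]
  13 < parent 31 at index 0, swap → [13, 31, 51, 88, 110, 79, 68, 90]
insert 72:
  append 72 at index 8 → [13, 31, 51, 88, 110, 79, 68, 90, 72]
  72 < parent 88 at index 3, swap → [13, 31, 51, 72, 110, 79, 68, 90, 88]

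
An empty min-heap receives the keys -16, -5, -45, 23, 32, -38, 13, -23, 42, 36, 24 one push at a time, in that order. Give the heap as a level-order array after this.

Insert -16:
  append -16 at index 0 → [-16] (no swap needed)
Insert -5:
  append -5 at index 1 → [-16, -5] (no swap needed)
Insert -45:
  append -45 at index 2 → [-16, -5, -45]
  -45 < parent -16 at index 0, swap → [-45, -5, -16]
Insert 23:
  append 23 at index 3 → [-45, -5, -16, 23] (no swap needed)
Insert 32:
  append 32 at index 4 → [-45, -5, -16, 23, 32] (no swap needed)
Insert -38:
  append -38 at index 5 → [-45, -5, -16, 23, 32, -38]
  -38 < parent -16 at index 2, swap → [-45, -5, -38, 23, 32, -16]
Insert 13:
  append 13 at index 6 → [-45, -5, -38, 23, 32, -16, 13] (no swap needed)
Insert -23:
  append -23 at index 7 → [-45, -5, -38, 23, 32, -16, 13, -23]
  -23 < parent 23 at index 3, swap → [-45, -5, -38, -23, 32, -16, 13, 23]
  -23 < parent -5 at index 1, swap → [-45, -23, -38, -5, 32, -16, 13, 23]
Insert 42:
  append 42 at index 8 → [-45, -23, -38, -5, 32, -16, 13, 23, 42] (no swap needed)
Insert 36:
  append 36 at index 9 → [-45, -23, -38, -5, 32, -16, 13, 23, 42, 36] (no swap needed)
Insert 24:
  append 24 at index 10 → [-45, -23, -38, -5, 32, -16, 13, 23, 42, 36, 24]
  24 < parent 32 at index 4, swap → [-45, -23, -38, -5, 24, -16, 13, 23, 42, 36, 32]

[-45, -23, -38, -5, 24, -16, 13, 23, 42, 36, 32]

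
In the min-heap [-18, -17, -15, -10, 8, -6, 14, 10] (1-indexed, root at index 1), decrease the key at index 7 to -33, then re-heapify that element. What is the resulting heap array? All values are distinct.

[-33, -17, -18, -10, 8, -6, -15, 10]

set index 7 from 14 to -33 → [-18, -17, -15, -10, 8, -6, -33, 10]
-33 < parent -15 at index 3, swap → [-18, -17, -33, -10, 8, -6, -15, 10]
-33 < parent -18 at index 1, swap → [-33, -17, -18, -10, 8, -6, -15, 10]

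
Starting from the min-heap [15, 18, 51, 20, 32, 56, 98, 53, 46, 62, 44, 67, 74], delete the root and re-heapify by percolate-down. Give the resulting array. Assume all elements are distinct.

[18, 20, 51, 46, 32, 56, 98, 53, 74, 62, 44, 67]

remove root 15; move last element 74 to root → [74, 18, 51, 20, 32, 56, 98, 53, 46, 62, 44, 67]
74 vs smaller child 18 at index 1, swap → [18, 74, 51, 20, 32, 56, 98, 53, 46, 62, 44, 67]
74 vs smaller child 20 at index 3, swap → [18, 20, 51, 74, 32, 56, 98, 53, 46, 62, 44, 67]
74 vs smaller child 46 at index 8, swap → [18, 20, 51, 46, 32, 56, 98, 53, 74, 62, 44, 67]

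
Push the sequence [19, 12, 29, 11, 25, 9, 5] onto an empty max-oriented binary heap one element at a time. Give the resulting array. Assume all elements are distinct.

[29, 25, 19, 11, 12, 9, 5]

Insert 19:
  append 19 at index 0 → [19] (no swap needed)
Insert 12:
  append 12 at index 1 → [19, 12] (no swap needed)
Insert 29:
  append 29 at index 2 → [19, 12, 29]
  29 > parent 19 at index 0, swap → [29, 12, 19]
Insert 11:
  append 11 at index 3 → [29, 12, 19, 11] (no swap needed)
Insert 25:
  append 25 at index 4 → [29, 12, 19, 11, 25]
  25 > parent 12 at index 1, swap → [29, 25, 19, 11, 12]
Insert 9:
  append 9 at index 5 → [29, 25, 19, 11, 12, 9] (no swap needed)
Insert 5:
  append 5 at index 6 → [29, 25, 19, 11, 12, 9, 5] (no swap needed)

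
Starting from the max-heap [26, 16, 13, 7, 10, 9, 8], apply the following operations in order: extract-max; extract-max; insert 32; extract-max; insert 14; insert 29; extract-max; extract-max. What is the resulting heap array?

extract-max → returns 26:
  remove root 26; move last element 8 to root → [8, 16, 13, 7, 10, 9]
  8 vs larger child 16 at index 1, swap → [16, 8, 13, 7, 10, 9]
  8 vs larger child 10 at index 4, swap → [16, 10, 13, 7, 8, 9]
extract-max → returns 16:
  remove root 16; move last element 9 to root → [9, 10, 13, 7, 8]
  9 vs larger child 13 at index 2, swap → [13, 10, 9, 7, 8]
insert 32:
  append 32 at index 5 → [13, 10, 9, 7, 8, 32]
  32 > parent 9 at index 2, swap → [13, 10, 32, 7, 8, 9]
  32 > parent 13 at index 0, swap → [32, 10, 13, 7, 8, 9]
extract-max → returns 32:
  remove root 32; move last element 9 to root → [9, 10, 13, 7, 8]
  9 vs larger child 13 at index 2, swap → [13, 10, 9, 7, 8]
insert 14:
  append 14 at index 5 → [13, 10, 9, 7, 8, 14]
  14 > parent 9 at index 2, swap → [13, 10, 14, 7, 8, 9]
  14 > parent 13 at index 0, swap → [14, 10, 13, 7, 8, 9]
insert 29:
  append 29 at index 6 → [14, 10, 13, 7, 8, 9, 29]
  29 > parent 13 at index 2, swap → [14, 10, 29, 7, 8, 9, 13]
  29 > parent 14 at index 0, swap → [29, 10, 14, 7, 8, 9, 13]
extract-max → returns 29:
  remove root 29; move last element 13 to root → [13, 10, 14, 7, 8, 9]
  13 vs larger child 14 at index 2, swap → [14, 10, 13, 7, 8, 9]
extract-max → returns 14:
  remove root 14; move last element 9 to root → [9, 10, 13, 7, 8]
  9 vs larger child 13 at index 2, swap → [13, 10, 9, 7, 8]

[13, 10, 9, 7, 8]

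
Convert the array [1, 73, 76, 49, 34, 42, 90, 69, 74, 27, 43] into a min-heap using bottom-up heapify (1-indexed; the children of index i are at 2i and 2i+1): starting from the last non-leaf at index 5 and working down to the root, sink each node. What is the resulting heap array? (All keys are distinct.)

sift down from index 5:
  34 vs smaller child 27 at index 10, swap → [1, 73, 76, 49, 27, 42, 90, 69, 74, 34, 43]
sift down from index 4: already satisfies heap property
sift down from index 3:
  76 vs smaller child 42 at index 6, swap → [1, 73, 42, 49, 27, 76, 90, 69, 74, 34, 43]
sift down from index 2:
  73 vs smaller child 27 at index 5, swap → [1, 27, 42, 49, 73, 76, 90, 69, 74, 34, 43]
  73 vs smaller child 34 at index 10, swap → [1, 27, 42, 49, 34, 76, 90, 69, 74, 73, 43]
sift down from index 1: already satisfies heap property

[1, 27, 42, 49, 34, 76, 90, 69, 74, 73, 43]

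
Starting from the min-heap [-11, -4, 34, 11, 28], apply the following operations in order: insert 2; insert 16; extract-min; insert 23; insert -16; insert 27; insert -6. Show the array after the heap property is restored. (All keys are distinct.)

[-16, -6, 2, 11, -4, 34, 23, 16, 27, 28]

insert 2:
  append 2 at index 5 → [-11, -4, 34, 11, 28, 2]
  2 < parent 34 at index 2, swap → [-11, -4, 2, 11, 28, 34]
insert 16:
  append 16 at index 6 → [-11, -4, 2, 11, 28, 34, 16] (no swap needed)
extract-min → returns -11:
  remove root -11; move last element 16 to root → [16, -4, 2, 11, 28, 34]
  16 vs smaller child -4 at index 1, swap → [-4, 16, 2, 11, 28, 34]
  16 vs smaller child 11 at index 3, swap → [-4, 11, 2, 16, 28, 34]
insert 23:
  append 23 at index 6 → [-4, 11, 2, 16, 28, 34, 23] (no swap needed)
insert -16:
  append -16 at index 7 → [-4, 11, 2, 16, 28, 34, 23, -16]
  -16 < parent 16 at index 3, swap → [-4, 11, 2, -16, 28, 34, 23, 16]
  -16 < parent 11 at index 1, swap → [-4, -16, 2, 11, 28, 34, 23, 16]
  -16 < parent -4 at index 0, swap → [-16, -4, 2, 11, 28, 34, 23, 16]
insert 27:
  append 27 at index 8 → [-16, -4, 2, 11, 28, 34, 23, 16, 27] (no swap needed)
insert -6:
  append -6 at index 9 → [-16, -4, 2, 11, 28, 34, 23, 16, 27, -6]
  -6 < parent 28 at index 4, swap → [-16, -4, 2, 11, -6, 34, 23, 16, 27, 28]
  -6 < parent -4 at index 1, swap → [-16, -6, 2, 11, -4, 34, 23, 16, 27, 28]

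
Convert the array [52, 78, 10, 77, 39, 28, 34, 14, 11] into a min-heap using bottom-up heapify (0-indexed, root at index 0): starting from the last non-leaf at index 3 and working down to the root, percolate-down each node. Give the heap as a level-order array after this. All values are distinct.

sift down from index 3:
  77 vs smaller child 11 at index 8, swap → [52, 78, 10, 11, 39, 28, 34, 14, 77]
sift down from index 2: already satisfies heap property
sift down from index 1:
  78 vs smaller child 11 at index 3, swap → [52, 11, 10, 78, 39, 28, 34, 14, 77]
  78 vs smaller child 14 at index 7, swap → [52, 11, 10, 14, 39, 28, 34, 78, 77]
sift down from index 0:
  52 vs smaller child 10 at index 2, swap → [10, 11, 52, 14, 39, 28, 34, 78, 77]
  52 vs smaller child 28 at index 5, swap → [10, 11, 28, 14, 39, 52, 34, 78, 77]

[10, 11, 28, 14, 39, 52, 34, 78, 77]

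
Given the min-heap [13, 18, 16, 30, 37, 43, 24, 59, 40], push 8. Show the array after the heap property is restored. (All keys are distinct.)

append 8 at index 9 → [13, 18, 16, 30, 37, 43, 24, 59, 40, 8]
8 < parent 37 at index 4, swap → [13, 18, 16, 30, 8, 43, 24, 59, 40, 37]
8 < parent 18 at index 1, swap → [13, 8, 16, 30, 18, 43, 24, 59, 40, 37]
8 < parent 13 at index 0, swap → [8, 13, 16, 30, 18, 43, 24, 59, 40, 37]

[8, 13, 16, 30, 18, 43, 24, 59, 40, 37]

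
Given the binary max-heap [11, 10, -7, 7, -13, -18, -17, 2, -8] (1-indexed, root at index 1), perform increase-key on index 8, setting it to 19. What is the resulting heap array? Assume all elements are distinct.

set index 8 from 2 to 19 → [11, 10, -7, 7, -13, -18, -17, 19, -8]
19 > parent 7 at index 4, swap → [11, 10, -7, 19, -13, -18, -17, 7, -8]
19 > parent 10 at index 2, swap → [11, 19, -7, 10, -13, -18, -17, 7, -8]
19 > parent 11 at index 1, swap → [19, 11, -7, 10, -13, -18, -17, 7, -8]

[19, 11, -7, 10, -13, -18, -17, 7, -8]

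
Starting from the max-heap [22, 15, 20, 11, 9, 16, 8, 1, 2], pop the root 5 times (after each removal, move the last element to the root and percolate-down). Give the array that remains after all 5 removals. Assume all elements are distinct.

[9, 2, 8, 1]

extract-max #1 returns 22:
  remove root 22; move last element 2 to root → [2, 15, 20, 11, 9, 16, 8, 1]
  2 vs larger child 20 at index 2, swap → [20, 15, 2, 11, 9, 16, 8, 1]
  2 vs larger child 16 at index 5, swap → [20, 15, 16, 11, 9, 2, 8, 1]
extract-max #2 returns 20:
  remove root 20; move last element 1 to root → [1, 15, 16, 11, 9, 2, 8]
  1 vs larger child 16 at index 2, swap → [16, 15, 1, 11, 9, 2, 8]
  1 vs larger child 8 at index 6, swap → [16, 15, 8, 11, 9, 2, 1]
extract-max #3 returns 16:
  remove root 16; move last element 1 to root → [1, 15, 8, 11, 9, 2]
  1 vs larger child 15 at index 1, swap → [15, 1, 8, 11, 9, 2]
  1 vs larger child 11 at index 3, swap → [15, 11, 8, 1, 9, 2]
extract-max #4 returns 15:
  remove root 15; move last element 2 to root → [2, 11, 8, 1, 9]
  2 vs larger child 11 at index 1, swap → [11, 2, 8, 1, 9]
  2 vs larger child 9 at index 4, swap → [11, 9, 8, 1, 2]
extract-max #5 returns 11:
  remove root 11; move last element 2 to root → [2, 9, 8, 1]
  2 vs larger child 9 at index 1, swap → [9, 2, 8, 1]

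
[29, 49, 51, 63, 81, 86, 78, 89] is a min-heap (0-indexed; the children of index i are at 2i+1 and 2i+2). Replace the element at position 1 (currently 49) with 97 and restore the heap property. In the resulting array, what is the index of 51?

2

set index 1 from 49 to 97 → [29, 97, 51, 63, 81, 86, 78, 89]
97 vs smaller child 63 at index 3, swap → [29, 63, 51, 97, 81, 86, 78, 89]
97 vs only child 89 at index 7, swap → [29, 63, 51, 89, 81, 86, 78, 97]
resulting array: [29, 63, 51, 89, 81, 86, 78, 97]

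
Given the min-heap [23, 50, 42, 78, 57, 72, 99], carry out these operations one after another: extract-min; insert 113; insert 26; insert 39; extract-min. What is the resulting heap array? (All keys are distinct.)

extract-min → returns 23:
  remove root 23; move last element 99 to root → [99, 50, 42, 78, 57, 72]
  99 vs smaller child 42 at index 2, swap → [42, 50, 99, 78, 57, 72]
  99 vs only child 72 at index 5, swap → [42, 50, 72, 78, 57, 99]
insert 113:
  append 113 at index 6 → [42, 50, 72, 78, 57, 99, 113] (no swap needed)
insert 26:
  append 26 at index 7 → [42, 50, 72, 78, 57, 99, 113, 26]
  26 < parent 78 at index 3, swap → [42, 50, 72, 26, 57, 99, 113, 78]
  26 < parent 50 at index 1, swap → [42, 26, 72, 50, 57, 99, 113, 78]
  26 < parent 42 at index 0, swap → [26, 42, 72, 50, 57, 99, 113, 78]
insert 39:
  append 39 at index 8 → [26, 42, 72, 50, 57, 99, 113, 78, 39]
  39 < parent 50 at index 3, swap → [26, 42, 72, 39, 57, 99, 113, 78, 50]
  39 < parent 42 at index 1, swap → [26, 39, 72, 42, 57, 99, 113, 78, 50]
extract-min → returns 26:
  remove root 26; move last element 50 to root → [50, 39, 72, 42, 57, 99, 113, 78]
  50 vs smaller child 39 at index 1, swap → [39, 50, 72, 42, 57, 99, 113, 78]
  50 vs smaller child 42 at index 3, swap → [39, 42, 72, 50, 57, 99, 113, 78]

[39, 42, 72, 50, 57, 99, 113, 78]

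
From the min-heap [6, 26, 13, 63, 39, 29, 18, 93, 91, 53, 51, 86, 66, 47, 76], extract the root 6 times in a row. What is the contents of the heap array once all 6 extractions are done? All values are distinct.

[47, 51, 66, 63, 53, 76, 86, 93, 91]

extract-min #1 returns 6:
  remove root 6; move last element 76 to root → [76, 26, 13, 63, 39, 29, 18, 93, 91, 53, 51, 86, 66, 47]
  76 vs smaller child 13 at index 2, swap → [13, 26, 76, 63, 39, 29, 18, 93, 91, 53, 51, 86, 66, 47]
  76 vs smaller child 18 at index 6, swap → [13, 26, 18, 63, 39, 29, 76, 93, 91, 53, 51, 86, 66, 47]
  76 vs only child 47 at index 13, swap → [13, 26, 18, 63, 39, 29, 47, 93, 91, 53, 51, 86, 66, 76]
extract-min #2 returns 13:
  remove root 13; move last element 76 to root → [76, 26, 18, 63, 39, 29, 47, 93, 91, 53, 51, 86, 66]
  76 vs smaller child 18 at index 2, swap → [18, 26, 76, 63, 39, 29, 47, 93, 91, 53, 51, 86, 66]
  76 vs smaller child 29 at index 5, swap → [18, 26, 29, 63, 39, 76, 47, 93, 91, 53, 51, 86, 66]
  76 vs smaller child 66 at index 12, swap → [18, 26, 29, 63, 39, 66, 47, 93, 91, 53, 51, 86, 76]
extract-min #3 returns 18:
  remove root 18; move last element 76 to root → [76, 26, 29, 63, 39, 66, 47, 93, 91, 53, 51, 86]
  76 vs smaller child 26 at index 1, swap → [26, 76, 29, 63, 39, 66, 47, 93, 91, 53, 51, 86]
  76 vs smaller child 39 at index 4, swap → [26, 39, 29, 63, 76, 66, 47, 93, 91, 53, 51, 86]
  76 vs smaller child 51 at index 10, swap → [26, 39, 29, 63, 51, 66, 47, 93, 91, 53, 76, 86]
extract-min #4 returns 26:
  remove root 26; move last element 86 to root → [86, 39, 29, 63, 51, 66, 47, 93, 91, 53, 76]
  86 vs smaller child 29 at index 2, swap → [29, 39, 86, 63, 51, 66, 47, 93, 91, 53, 76]
  86 vs smaller child 47 at index 6, swap → [29, 39, 47, 63, 51, 66, 86, 93, 91, 53, 76]
extract-min #5 returns 29:
  remove root 29; move last element 76 to root → [76, 39, 47, 63, 51, 66, 86, 93, 91, 53]
  76 vs smaller child 39 at index 1, swap → [39, 76, 47, 63, 51, 66, 86, 93, 91, 53]
  76 vs smaller child 51 at index 4, swap → [39, 51, 47, 63, 76, 66, 86, 93, 91, 53]
  76 vs only child 53 at index 9, swap → [39, 51, 47, 63, 53, 66, 86, 93, 91, 76]
extract-min #6 returns 39:
  remove root 39; move last element 76 to root → [76, 51, 47, 63, 53, 66, 86, 93, 91]
  76 vs smaller child 47 at index 2, swap → [47, 51, 76, 63, 53, 66, 86, 93, 91]
  76 vs smaller child 66 at index 5, swap → [47, 51, 66, 63, 53, 76, 86, 93, 91]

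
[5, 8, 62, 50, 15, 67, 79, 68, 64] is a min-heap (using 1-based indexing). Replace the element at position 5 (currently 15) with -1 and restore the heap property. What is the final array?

set index 5 from 15 to -1 → [5, 8, 62, 50, -1, 67, 79, 68, 64]
-1 < parent 8 at index 2, swap → [5, -1, 62, 50, 8, 67, 79, 68, 64]
-1 < parent 5 at index 1, swap → [-1, 5, 62, 50, 8, 67, 79, 68, 64]

[-1, 5, 62, 50, 8, 67, 79, 68, 64]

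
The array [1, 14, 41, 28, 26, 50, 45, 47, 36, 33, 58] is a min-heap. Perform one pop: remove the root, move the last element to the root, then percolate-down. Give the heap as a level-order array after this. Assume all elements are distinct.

[14, 26, 41, 28, 33, 50, 45, 47, 36, 58]

remove root 1; move last element 58 to root → [58, 14, 41, 28, 26, 50, 45, 47, 36, 33]
58 vs smaller child 14 at index 1, swap → [14, 58, 41, 28, 26, 50, 45, 47, 36, 33]
58 vs smaller child 26 at index 4, swap → [14, 26, 41, 28, 58, 50, 45, 47, 36, 33]
58 vs only child 33 at index 9, swap → [14, 26, 41, 28, 33, 50, 45, 47, 36, 58]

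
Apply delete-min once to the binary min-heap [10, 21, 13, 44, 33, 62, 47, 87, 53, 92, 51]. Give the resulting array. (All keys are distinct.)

[13, 21, 47, 44, 33, 62, 51, 87, 53, 92]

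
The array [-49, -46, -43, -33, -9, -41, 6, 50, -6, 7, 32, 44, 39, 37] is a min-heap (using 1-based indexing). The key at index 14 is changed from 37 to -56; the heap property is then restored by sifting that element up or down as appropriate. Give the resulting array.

[-56, -46, -49, -33, -9, -41, -43, 50, -6, 7, 32, 44, 39, 6]

set index 14 from 37 to -56 → [-49, -46, -43, -33, -9, -41, 6, 50, -6, 7, 32, 44, 39, -56]
-56 < parent 6 at index 7, swap → [-49, -46, -43, -33, -9, -41, -56, 50, -6, 7, 32, 44, 39, 6]
-56 < parent -43 at index 3, swap → [-49, -46, -56, -33, -9, -41, -43, 50, -6, 7, 32, 44, 39, 6]
-56 < parent -49 at index 1, swap → [-56, -46, -49, -33, -9, -41, -43, 50, -6, 7, 32, 44, 39, 6]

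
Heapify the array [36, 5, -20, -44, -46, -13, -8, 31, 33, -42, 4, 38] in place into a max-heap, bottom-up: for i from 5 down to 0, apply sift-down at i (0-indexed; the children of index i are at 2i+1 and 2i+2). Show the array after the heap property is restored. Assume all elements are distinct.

[38, 33, 36, 31, 4, -13, -8, 5, -44, -42, -46, -20]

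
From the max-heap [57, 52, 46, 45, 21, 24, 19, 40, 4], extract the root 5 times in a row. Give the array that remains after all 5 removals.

[24, 21, 4, 19]

extract-max #1 returns 57:
  remove root 57; move last element 4 to root → [4, 52, 46, 45, 21, 24, 19, 40]
  4 vs larger child 52 at index 1, swap → [52, 4, 46, 45, 21, 24, 19, 40]
  4 vs larger child 45 at index 3, swap → [52, 45, 46, 4, 21, 24, 19, 40]
  4 vs only child 40 at index 7, swap → [52, 45, 46, 40, 21, 24, 19, 4]
extract-max #2 returns 52:
  remove root 52; move last element 4 to root → [4, 45, 46, 40, 21, 24, 19]
  4 vs larger child 46 at index 2, swap → [46, 45, 4, 40, 21, 24, 19]
  4 vs larger child 24 at index 5, swap → [46, 45, 24, 40, 21, 4, 19]
extract-max #3 returns 46:
  remove root 46; move last element 19 to root → [19, 45, 24, 40, 21, 4]
  19 vs larger child 45 at index 1, swap → [45, 19, 24, 40, 21, 4]
  19 vs larger child 40 at index 3, swap → [45, 40, 24, 19, 21, 4]
extract-max #4 returns 45:
  remove root 45; move last element 4 to root → [4, 40, 24, 19, 21]
  4 vs larger child 40 at index 1, swap → [40, 4, 24, 19, 21]
  4 vs larger child 21 at index 4, swap → [40, 21, 24, 19, 4]
extract-max #5 returns 40:
  remove root 40; move last element 4 to root → [4, 21, 24, 19]
  4 vs larger child 24 at index 2, swap → [24, 21, 4, 19]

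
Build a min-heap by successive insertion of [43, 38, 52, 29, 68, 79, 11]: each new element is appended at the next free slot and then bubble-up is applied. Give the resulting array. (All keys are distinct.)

Insert 43:
  append 43 at index 0 → [43] (no swap needed)
Insert 38:
  append 38 at index 1 → [43, 38]
  38 < parent 43 at index 0, swap → [38, 43]
Insert 52:
  append 52 at index 2 → [38, 43, 52] (no swap needed)
Insert 29:
  append 29 at index 3 → [38, 43, 52, 29]
  29 < parent 43 at index 1, swap → [38, 29, 52, 43]
  29 < parent 38 at index 0, swap → [29, 38, 52, 43]
Insert 68:
  append 68 at index 4 → [29, 38, 52, 43, 68] (no swap needed)
Insert 79:
  append 79 at index 5 → [29, 38, 52, 43, 68, 79] (no swap needed)
Insert 11:
  append 11 at index 6 → [29, 38, 52, 43, 68, 79, 11]
  11 < parent 52 at index 2, swap → [29, 38, 11, 43, 68, 79, 52]
  11 < parent 29 at index 0, swap → [11, 38, 29, 43, 68, 79, 52]

[11, 38, 29, 43, 68, 79, 52]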